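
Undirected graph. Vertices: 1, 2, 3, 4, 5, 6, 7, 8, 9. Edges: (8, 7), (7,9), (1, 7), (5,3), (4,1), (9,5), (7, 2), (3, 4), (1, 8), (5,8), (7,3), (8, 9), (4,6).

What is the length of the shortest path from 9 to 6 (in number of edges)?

Distance 0: 9.
Distance 1: 5, 7, 8.
Distance 2: 1, 2, 3.
Distance 3: 4.
Distance 4: 6 — contains 6.

4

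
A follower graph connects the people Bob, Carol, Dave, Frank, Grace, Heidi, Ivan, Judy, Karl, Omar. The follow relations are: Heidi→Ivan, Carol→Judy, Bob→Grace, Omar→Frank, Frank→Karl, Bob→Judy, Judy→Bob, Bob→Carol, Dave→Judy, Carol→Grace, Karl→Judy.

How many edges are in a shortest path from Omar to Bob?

4

Distance 0: Omar.
Distance 1: Frank.
Distance 2: Karl.
Distance 3: Judy.
Distance 4: Bob — contains Bob.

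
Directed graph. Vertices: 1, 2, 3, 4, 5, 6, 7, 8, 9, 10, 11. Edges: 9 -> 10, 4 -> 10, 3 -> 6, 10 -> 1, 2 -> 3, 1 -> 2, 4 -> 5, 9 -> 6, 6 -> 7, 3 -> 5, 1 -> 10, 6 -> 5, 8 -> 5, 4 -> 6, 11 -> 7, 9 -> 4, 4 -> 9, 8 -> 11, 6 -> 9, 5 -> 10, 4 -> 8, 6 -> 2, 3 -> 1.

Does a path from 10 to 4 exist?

Explore from 10.
Distance 1: reach 1.
Distance 2: reach 2.
Distance 3: reach 3.
Distance 4: reach 5, 6.
Distance 5: reach 7, 9.
Distance 6: reach 4.
Found 4.

Yes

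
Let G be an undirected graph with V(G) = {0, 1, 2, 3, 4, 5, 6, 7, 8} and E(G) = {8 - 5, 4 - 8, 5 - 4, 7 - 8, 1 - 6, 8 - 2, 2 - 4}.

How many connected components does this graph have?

From 0: component {0}.
From 1: component {1, 6}.
From 2: component {2, 4, 5, 7, 8}.
From 3: component {3}.
That's 4 components.

4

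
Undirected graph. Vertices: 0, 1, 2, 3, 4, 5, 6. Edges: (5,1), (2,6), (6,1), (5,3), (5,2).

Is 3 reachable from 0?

No

0 has no edges, so nothing is reachable from it.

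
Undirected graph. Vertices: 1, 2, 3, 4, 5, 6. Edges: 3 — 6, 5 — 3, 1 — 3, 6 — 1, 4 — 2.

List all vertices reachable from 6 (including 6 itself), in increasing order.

Start at 6.
Its neighbours: 1, 3.
Then their neighbours: 5.
Nothing further is reachable.

1, 3, 5, 6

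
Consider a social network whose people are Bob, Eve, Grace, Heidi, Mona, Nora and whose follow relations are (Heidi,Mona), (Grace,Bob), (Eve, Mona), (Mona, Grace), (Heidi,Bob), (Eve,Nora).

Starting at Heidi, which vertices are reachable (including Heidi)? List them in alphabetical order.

Start at Heidi.
Its neighbours: Bob, Mona.
Then their neighbours: Grace.
Nothing further is reachable.

Bob, Grace, Heidi, Mona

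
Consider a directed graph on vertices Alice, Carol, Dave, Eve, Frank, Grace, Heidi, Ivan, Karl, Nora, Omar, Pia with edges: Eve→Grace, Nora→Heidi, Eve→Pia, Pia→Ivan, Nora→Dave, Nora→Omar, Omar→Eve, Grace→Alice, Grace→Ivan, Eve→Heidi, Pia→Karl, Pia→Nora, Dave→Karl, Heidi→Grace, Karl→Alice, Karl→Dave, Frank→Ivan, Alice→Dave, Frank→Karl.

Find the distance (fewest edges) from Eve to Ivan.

2

Distance 0: Eve.
Distance 1: Grace, Heidi, Pia.
Distance 2: Alice, Ivan, Karl, Nora — contains Ivan.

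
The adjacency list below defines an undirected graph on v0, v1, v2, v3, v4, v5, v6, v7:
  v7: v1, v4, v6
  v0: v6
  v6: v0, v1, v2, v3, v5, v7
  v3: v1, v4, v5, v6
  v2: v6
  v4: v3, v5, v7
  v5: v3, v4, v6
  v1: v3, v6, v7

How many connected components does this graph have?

From v0: component {v0, v1, v2, v3, v4, v5, v6, v7}.
That's 1 component.

1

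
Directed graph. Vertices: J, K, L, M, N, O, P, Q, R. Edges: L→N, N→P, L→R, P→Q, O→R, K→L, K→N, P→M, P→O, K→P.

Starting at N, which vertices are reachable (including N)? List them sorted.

M, N, O, P, Q, R

Start at N.
Its neighbours: P.
Then their neighbours: M, O, Q.
Then next layer: R.
Nothing further is reachable.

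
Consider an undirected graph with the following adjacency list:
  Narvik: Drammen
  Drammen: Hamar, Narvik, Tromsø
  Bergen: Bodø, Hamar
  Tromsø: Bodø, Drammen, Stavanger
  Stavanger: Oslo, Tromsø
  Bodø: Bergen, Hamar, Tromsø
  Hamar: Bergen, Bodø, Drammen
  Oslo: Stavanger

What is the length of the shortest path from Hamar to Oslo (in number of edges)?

Distance 0: Hamar.
Distance 1: Bergen, Bodø, Drammen.
Distance 2: Narvik, Tromsø.
Distance 3: Stavanger.
Distance 4: Oslo — contains Oslo.

4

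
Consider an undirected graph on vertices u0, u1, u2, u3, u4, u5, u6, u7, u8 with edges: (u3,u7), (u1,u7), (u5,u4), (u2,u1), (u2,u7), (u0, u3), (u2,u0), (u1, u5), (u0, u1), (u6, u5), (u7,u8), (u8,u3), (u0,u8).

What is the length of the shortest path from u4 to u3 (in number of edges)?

4

Distance 0: u4.
Distance 1: u5.
Distance 2: u1, u6.
Distance 3: u0, u2, u7.
Distance 4: u3, u8 — contains u3.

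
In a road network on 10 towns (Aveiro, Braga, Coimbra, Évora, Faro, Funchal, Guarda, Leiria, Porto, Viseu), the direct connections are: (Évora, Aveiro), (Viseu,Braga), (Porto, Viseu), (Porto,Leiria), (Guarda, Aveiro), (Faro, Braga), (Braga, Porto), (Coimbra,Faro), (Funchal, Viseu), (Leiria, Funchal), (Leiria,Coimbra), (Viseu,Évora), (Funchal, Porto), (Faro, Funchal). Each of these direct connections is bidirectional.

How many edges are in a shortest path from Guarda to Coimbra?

Distance 0: Guarda.
Distance 1: Aveiro.
Distance 2: Évora.
Distance 3: Viseu.
Distance 4: Braga, Funchal, Porto.
Distance 5: Faro, Leiria.
Distance 6: Coimbra — contains Coimbra.

6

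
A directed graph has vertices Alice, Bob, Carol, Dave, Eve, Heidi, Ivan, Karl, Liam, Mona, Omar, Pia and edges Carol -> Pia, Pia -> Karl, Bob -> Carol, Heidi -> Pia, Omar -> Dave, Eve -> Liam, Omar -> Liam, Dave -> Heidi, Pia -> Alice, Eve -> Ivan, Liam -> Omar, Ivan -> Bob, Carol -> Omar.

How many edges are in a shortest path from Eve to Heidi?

Distance 0: Eve.
Distance 1: Ivan, Liam.
Distance 2: Bob, Omar.
Distance 3: Carol, Dave.
Distance 4: Heidi, Pia — contains Heidi.

4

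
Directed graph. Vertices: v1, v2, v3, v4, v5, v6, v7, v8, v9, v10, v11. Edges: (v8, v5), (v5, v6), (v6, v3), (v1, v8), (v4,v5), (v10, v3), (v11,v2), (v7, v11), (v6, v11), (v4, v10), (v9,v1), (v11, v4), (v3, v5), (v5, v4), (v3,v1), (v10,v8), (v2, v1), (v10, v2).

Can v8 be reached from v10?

Explore from v10.
Distance 1: reach v2, v3, v8.
Found v8.

Yes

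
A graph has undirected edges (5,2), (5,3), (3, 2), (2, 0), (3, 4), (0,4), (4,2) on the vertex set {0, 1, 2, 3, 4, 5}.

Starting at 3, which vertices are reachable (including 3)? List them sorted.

0, 2, 3, 4, 5

Start at 3.
Its neighbours: 2, 4, 5.
Then their neighbours: 0.
Nothing further is reachable.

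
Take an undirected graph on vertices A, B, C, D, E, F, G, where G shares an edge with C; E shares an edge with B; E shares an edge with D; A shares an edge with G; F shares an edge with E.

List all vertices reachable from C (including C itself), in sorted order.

A, C, G

Start at C.
Its neighbours: G.
Then their neighbours: A.
Nothing further is reachable.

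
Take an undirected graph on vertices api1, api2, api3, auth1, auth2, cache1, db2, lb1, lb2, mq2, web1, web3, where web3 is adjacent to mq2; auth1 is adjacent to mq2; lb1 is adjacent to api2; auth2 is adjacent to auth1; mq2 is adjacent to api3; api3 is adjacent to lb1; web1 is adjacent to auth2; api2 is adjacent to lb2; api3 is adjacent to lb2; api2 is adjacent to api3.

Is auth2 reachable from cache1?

cache1 has no edges, so nothing is reachable from it.

No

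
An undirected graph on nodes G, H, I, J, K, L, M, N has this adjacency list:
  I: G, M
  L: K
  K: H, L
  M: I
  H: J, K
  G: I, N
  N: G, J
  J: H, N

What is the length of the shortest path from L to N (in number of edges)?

4

Distance 0: L.
Distance 1: K.
Distance 2: H.
Distance 3: J.
Distance 4: N — contains N.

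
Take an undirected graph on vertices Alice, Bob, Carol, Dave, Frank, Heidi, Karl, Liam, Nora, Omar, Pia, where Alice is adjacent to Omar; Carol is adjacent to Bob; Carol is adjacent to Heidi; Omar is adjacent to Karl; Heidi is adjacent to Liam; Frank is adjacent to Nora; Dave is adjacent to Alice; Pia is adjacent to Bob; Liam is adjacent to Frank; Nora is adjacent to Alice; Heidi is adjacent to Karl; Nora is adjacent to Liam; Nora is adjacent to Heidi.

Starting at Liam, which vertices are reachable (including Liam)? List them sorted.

Start at Liam.
Its neighbours: Frank, Heidi, Nora.
Then their neighbours: Alice, Carol, Karl.
Then next layer: Bob, Dave, Omar.
Then next layer: Pia.
Every vertex is now reached.

Alice, Bob, Carol, Dave, Frank, Heidi, Karl, Liam, Nora, Omar, Pia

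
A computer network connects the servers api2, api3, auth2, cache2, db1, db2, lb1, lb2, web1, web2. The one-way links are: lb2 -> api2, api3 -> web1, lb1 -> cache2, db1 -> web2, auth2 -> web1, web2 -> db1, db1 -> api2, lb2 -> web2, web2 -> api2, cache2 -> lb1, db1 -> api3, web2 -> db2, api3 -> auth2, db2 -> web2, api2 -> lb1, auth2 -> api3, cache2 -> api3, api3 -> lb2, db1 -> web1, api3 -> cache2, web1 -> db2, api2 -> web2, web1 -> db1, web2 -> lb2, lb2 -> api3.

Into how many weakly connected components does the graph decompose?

1

From api2: component {api2, api3, auth2, cache2, db1, db2, lb1, lb2, web1, web2}.
That's 1 component.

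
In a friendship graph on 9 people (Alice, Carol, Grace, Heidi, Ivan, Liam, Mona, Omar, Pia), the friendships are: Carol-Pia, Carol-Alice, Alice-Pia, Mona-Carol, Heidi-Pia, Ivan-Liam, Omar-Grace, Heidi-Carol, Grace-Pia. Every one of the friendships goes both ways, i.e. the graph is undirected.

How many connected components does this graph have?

From Alice: component {Alice, Carol, Grace, Heidi, Mona, Omar, Pia}.
From Ivan: component {Ivan, Liam}.
That's 2 components.

2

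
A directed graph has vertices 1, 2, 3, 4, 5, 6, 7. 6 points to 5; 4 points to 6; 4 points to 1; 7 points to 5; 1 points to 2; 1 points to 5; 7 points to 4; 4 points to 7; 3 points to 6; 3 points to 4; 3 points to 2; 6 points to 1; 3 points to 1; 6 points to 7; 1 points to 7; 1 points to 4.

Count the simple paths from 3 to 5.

19

3→1→4→6→5
3→1→4→6→7→5
3→1→4→7→5
3→1→5
3→1→7→4→6→5
3→1→7→5
3→4→1→5
3→4→1→7→5
... and 11 more.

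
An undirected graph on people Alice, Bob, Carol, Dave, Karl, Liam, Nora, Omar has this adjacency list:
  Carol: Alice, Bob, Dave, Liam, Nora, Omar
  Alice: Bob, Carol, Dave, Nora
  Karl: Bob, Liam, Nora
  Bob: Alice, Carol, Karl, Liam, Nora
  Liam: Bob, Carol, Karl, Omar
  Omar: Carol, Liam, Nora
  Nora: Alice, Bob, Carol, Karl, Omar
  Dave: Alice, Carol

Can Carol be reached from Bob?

Explore from Bob.
Distance 1: reach Alice, Carol, Karl, Liam, Nora.
Found Carol.

Yes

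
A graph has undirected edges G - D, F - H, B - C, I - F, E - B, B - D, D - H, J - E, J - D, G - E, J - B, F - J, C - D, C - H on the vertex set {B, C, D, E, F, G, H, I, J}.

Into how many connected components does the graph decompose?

1

From B: component {B, C, D, E, F, G, H, I, J}.
That's 1 component.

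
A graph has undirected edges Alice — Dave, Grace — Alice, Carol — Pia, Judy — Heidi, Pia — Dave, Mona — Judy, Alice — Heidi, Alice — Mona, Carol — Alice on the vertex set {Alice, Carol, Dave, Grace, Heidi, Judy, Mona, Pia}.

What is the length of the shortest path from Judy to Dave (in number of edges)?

Distance 0: Judy.
Distance 1: Heidi, Mona.
Distance 2: Alice.
Distance 3: Carol, Dave, Grace — contains Dave.

3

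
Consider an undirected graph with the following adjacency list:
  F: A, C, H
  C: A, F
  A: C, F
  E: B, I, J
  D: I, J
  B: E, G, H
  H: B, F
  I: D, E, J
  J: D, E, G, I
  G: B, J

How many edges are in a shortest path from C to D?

Distance 0: C.
Distance 1: A, F.
Distance 2: H.
Distance 3: B.
Distance 4: E, G.
Distance 5: I, J.
Distance 6: D — contains D.

6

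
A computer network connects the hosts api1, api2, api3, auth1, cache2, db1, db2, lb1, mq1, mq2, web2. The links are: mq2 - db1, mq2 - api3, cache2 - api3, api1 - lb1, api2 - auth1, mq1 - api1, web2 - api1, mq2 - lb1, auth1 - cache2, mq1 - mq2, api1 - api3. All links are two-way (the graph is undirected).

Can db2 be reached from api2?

Explore from api2.
Distance 1: reach auth1.
Distance 2: reach cache2.
Distance 3: reach api3.
Distance 4: reach api1, mq2.
Distance 5: reach db1, lb1, mq1, web2.
The search is exhausted without reaching db2; it lies in a different component.

No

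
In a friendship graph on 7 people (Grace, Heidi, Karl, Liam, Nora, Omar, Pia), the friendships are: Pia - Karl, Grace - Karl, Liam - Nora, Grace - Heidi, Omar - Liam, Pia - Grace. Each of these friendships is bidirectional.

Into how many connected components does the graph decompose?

2

From Grace: component {Grace, Heidi, Karl, Pia}.
From Liam: component {Liam, Nora, Omar}.
That's 2 components.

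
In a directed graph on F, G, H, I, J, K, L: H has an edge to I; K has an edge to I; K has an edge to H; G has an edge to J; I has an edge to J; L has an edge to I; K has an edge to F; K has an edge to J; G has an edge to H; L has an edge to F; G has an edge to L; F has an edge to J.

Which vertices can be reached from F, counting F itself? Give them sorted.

F, J

Start at F.
Its neighbours: J.
Nothing further is reachable.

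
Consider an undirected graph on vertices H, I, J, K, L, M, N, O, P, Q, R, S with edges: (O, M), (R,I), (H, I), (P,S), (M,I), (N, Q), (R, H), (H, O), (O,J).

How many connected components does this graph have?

5

From H: component {H, I, J, M, O, R}.
From K: component {K}.
From L: component {L}.
From N: component {N, Q}.
From P: component {P, S}.
That's 5 components.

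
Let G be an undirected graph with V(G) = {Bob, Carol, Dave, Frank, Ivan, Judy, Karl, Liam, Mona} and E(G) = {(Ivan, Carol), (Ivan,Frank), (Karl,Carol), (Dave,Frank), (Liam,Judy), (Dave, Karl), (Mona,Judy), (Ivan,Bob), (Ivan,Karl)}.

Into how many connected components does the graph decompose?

From Bob: component {Bob, Carol, Dave, Frank, Ivan, Karl}.
From Judy: component {Judy, Liam, Mona}.
That's 2 components.

2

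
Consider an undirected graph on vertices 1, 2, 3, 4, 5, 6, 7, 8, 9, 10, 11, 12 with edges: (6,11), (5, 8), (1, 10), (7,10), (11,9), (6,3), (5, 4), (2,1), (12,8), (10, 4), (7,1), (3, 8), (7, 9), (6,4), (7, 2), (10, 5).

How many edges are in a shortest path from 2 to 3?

5

Distance 0: 2.
Distance 1: 1, 7.
Distance 2: 9, 10.
Distance 3: 4, 5, 11.
Distance 4: 6, 8.
Distance 5: 3, 12 — contains 3.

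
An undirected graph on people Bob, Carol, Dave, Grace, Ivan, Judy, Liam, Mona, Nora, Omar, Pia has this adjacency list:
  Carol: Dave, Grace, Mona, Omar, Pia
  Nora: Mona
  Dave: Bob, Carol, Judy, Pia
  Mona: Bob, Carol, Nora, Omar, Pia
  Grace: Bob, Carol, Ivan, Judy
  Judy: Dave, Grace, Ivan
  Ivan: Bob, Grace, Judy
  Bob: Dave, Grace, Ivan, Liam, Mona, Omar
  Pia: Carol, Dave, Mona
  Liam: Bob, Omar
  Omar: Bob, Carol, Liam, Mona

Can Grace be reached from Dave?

Explore from Dave.
Distance 1: reach Bob, Carol, Judy, Pia.
Distance 2: reach Grace, Ivan, Liam, Mona, Omar.
Found Grace.

Yes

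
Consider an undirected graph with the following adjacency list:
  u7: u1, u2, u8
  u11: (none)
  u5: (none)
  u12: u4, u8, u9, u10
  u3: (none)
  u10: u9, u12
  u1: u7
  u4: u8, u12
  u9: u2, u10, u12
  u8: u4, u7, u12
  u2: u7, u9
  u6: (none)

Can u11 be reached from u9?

Explore from u9.
Distance 1: reach u2, u10, u12.
Distance 2: reach u4, u7, u8.
Distance 3: reach u1.
The search is exhausted without reaching u11; it lies in a different component.

No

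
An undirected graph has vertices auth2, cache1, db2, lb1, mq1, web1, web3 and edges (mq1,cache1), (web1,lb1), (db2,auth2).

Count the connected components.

4

From auth2: component {auth2, db2}.
From cache1: component {cache1, mq1}.
From lb1: component {lb1, web1}.
From web3: component {web3}.
That's 4 components.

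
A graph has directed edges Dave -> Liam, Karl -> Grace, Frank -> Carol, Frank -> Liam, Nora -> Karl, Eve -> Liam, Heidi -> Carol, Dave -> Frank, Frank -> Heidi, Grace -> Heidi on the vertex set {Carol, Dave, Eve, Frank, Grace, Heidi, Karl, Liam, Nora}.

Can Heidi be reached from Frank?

Yes

Explore from Frank.
Distance 1: reach Carol, Heidi, Liam.
Found Heidi.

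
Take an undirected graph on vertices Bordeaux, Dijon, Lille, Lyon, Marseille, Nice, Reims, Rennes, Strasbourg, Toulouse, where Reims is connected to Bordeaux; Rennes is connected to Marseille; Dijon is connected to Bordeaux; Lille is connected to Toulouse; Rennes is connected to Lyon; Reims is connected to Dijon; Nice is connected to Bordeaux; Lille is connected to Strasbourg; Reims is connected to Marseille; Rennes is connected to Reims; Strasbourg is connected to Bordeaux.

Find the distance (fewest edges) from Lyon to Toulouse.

Distance 0: Lyon.
Distance 1: Rennes.
Distance 2: Marseille, Reims.
Distance 3: Bordeaux, Dijon.
Distance 4: Nice, Strasbourg.
Distance 5: Lille.
Distance 6: Toulouse — contains Toulouse.

6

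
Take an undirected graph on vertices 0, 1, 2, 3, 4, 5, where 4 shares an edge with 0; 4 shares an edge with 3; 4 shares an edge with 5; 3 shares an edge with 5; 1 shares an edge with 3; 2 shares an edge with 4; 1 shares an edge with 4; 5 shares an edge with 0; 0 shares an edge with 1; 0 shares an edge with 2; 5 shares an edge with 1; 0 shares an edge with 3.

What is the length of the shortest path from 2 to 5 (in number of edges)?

Distance 0: 2.
Distance 1: 0, 4.
Distance 2: 1, 3, 5 — contains 5.

2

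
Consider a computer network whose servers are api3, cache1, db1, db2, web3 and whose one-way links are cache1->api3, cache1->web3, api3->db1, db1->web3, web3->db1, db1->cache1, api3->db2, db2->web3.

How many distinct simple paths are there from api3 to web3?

api3→db1→cache1→web3
api3→db1→web3
api3→db2→web3

3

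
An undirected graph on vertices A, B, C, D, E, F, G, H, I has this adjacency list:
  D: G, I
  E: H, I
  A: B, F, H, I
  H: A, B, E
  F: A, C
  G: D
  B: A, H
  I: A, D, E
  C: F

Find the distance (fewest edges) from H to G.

4

Distance 0: H.
Distance 1: A, B, E.
Distance 2: F, I.
Distance 3: C, D.
Distance 4: G — contains G.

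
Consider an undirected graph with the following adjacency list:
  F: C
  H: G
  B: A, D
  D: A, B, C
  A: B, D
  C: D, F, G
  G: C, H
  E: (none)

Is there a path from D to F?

Explore from D.
Distance 1: reach A, B, C.
Distance 2: reach F, G.
Found F.

Yes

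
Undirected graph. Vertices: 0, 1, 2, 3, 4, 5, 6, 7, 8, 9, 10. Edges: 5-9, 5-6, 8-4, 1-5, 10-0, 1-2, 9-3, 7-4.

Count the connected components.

3

From 0: component {0, 10}.
From 1: component {1, 2, 3, 5, 6, 9}.
From 4: component {4, 7, 8}.
That's 3 components.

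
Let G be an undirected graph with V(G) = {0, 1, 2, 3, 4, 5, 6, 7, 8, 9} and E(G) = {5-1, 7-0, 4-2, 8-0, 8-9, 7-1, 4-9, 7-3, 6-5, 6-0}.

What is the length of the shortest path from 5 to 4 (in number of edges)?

5

Distance 0: 5.
Distance 1: 1, 6.
Distance 2: 0, 7.
Distance 3: 3, 8.
Distance 4: 9.
Distance 5: 4 — contains 4.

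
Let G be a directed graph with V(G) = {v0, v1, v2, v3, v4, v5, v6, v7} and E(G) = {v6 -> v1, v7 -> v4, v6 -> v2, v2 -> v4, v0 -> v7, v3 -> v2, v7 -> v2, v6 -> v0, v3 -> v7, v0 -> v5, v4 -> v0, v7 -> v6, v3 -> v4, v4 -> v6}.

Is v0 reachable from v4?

Yes

Explore from v4.
Distance 1: reach v0, v6.
Found v0.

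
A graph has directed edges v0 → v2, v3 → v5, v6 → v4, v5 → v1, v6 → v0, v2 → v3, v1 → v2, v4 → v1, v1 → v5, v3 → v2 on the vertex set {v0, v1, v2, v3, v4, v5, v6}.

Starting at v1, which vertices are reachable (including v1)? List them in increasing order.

v1, v2, v3, v5

Start at v1.
Its neighbours: v2, v5.
Then their neighbours: v3.
Nothing further is reachable.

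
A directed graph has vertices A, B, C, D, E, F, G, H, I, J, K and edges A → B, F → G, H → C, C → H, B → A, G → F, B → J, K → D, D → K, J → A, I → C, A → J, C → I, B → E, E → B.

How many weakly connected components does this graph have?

4

From A: component {A, B, E, J}.
From C: component {C, H, I}.
From D: component {D, K}.
From F: component {F, G}.
That's 4 components.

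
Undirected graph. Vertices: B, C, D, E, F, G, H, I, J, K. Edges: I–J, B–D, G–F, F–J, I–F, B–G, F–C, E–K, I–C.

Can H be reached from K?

No

Explore from K.
Distance 1: reach E.
The search is exhausted without reaching H; it lies in a different component.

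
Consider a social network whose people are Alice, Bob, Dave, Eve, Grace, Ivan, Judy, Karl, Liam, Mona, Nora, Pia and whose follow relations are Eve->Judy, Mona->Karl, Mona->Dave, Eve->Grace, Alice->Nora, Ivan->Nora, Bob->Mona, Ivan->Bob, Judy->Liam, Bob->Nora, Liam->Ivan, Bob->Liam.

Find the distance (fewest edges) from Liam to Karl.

Distance 0: Liam.
Distance 1: Ivan.
Distance 2: Bob, Nora.
Distance 3: Mona.
Distance 4: Dave, Karl — contains Karl.

4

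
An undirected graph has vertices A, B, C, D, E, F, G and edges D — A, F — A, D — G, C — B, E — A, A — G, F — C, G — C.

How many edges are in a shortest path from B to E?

4

Distance 0: B.
Distance 1: C.
Distance 2: F, G.
Distance 3: A, D.
Distance 4: E — contains E.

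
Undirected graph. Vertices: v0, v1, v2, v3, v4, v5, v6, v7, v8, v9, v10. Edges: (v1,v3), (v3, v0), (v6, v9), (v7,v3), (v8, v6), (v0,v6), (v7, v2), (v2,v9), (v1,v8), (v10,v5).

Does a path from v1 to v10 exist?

Explore from v1.
Distance 1: reach v3, v8.
Distance 2: reach v0, v6, v7.
Distance 3: reach v2, v9.
The search is exhausted without reaching v10; it lies in a different component.

No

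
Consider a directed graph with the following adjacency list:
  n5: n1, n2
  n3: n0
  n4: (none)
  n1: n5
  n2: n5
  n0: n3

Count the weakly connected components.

From n0: component {n0, n3}.
From n1: component {n1, n2, n5}.
From n4: component {n4}.
That's 3 components.

3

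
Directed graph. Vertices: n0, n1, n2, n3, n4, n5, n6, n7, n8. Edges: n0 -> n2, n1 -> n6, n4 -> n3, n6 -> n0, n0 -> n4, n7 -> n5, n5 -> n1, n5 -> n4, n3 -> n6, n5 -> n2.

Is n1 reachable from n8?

n8 has no outgoing edges, so nothing is reachable from it.

No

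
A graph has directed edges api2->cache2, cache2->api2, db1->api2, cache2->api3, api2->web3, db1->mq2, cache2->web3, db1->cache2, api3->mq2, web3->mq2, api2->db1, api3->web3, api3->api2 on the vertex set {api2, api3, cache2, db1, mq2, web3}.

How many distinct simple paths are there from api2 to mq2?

api2→cache2→api3→mq2
api2→cache2→api3→web3→mq2
api2→cache2→web3→mq2
api2→db1→cache2→api3→mq2
api2→db1→cache2→api3→web3→mq2
api2→db1→cache2→web3→mq2
api2→db1→mq2
api2→web3→mq2

8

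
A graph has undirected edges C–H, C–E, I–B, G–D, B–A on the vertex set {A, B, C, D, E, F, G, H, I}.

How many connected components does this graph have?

From A: component {A, B, I}.
From C: component {C, E, H}.
From D: component {D, G}.
From F: component {F}.
That's 4 components.

4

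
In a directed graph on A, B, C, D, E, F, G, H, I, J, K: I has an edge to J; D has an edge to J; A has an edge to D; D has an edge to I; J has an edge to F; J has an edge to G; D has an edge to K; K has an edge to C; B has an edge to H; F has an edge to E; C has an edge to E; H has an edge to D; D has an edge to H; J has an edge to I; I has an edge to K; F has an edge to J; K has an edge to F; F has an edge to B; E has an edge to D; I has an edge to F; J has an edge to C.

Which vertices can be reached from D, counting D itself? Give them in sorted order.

Start at D.
Its neighbours: H, I, J, K.
Then their neighbours: C, F, G.
Then next layer: B, E.
Nothing further is reachable.

B, C, D, E, F, G, H, I, J, K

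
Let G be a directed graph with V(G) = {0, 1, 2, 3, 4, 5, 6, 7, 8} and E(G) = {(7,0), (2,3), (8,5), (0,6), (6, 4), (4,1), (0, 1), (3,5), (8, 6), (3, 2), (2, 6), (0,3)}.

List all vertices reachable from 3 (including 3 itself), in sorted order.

1, 2, 3, 4, 5, 6

Start at 3.
Its neighbours: 2, 5.
Then their neighbours: 6.
Then next layer: 4.
Then next layer: 1.
Nothing further is reachable.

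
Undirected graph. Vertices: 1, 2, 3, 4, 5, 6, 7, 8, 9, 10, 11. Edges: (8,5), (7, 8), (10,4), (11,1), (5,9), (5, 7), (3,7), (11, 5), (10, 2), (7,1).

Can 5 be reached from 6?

6 has no edges, so nothing is reachable from it.

No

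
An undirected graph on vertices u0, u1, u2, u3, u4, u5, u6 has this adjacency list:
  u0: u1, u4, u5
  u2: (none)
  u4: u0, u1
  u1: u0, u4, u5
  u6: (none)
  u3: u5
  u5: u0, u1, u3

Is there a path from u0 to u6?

Explore from u0.
Distance 1: reach u1, u4, u5.
Distance 2: reach u3.
The search is exhausted without reaching u6; it lies in a different component.

No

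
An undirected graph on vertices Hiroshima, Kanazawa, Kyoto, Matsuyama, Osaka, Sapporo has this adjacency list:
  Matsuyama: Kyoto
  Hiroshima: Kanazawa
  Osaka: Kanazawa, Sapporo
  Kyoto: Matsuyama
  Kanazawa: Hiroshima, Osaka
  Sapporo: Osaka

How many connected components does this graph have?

2

From Hiroshima: component {Hiroshima, Kanazawa, Osaka, Sapporo}.
From Kyoto: component {Kyoto, Matsuyama}.
That's 2 components.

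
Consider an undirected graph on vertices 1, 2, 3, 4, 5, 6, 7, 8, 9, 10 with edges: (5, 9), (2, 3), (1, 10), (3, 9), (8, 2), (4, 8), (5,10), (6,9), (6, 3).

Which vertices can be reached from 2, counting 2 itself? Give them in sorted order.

Start at 2.
Its neighbours: 3, 8.
Then their neighbours: 4, 6, 9.
Then next layer: 5.
Then next layer: 10.
Then next layer: 1.
Nothing further is reachable.

1, 2, 3, 4, 5, 6, 8, 9, 10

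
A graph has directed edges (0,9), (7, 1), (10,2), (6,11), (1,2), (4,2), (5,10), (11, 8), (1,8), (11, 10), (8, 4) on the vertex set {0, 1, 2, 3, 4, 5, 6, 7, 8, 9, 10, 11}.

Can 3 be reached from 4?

Explore from 4.
Distance 1: reach 2.
The search from 4 is exhausted; no directed path reaches 3.

No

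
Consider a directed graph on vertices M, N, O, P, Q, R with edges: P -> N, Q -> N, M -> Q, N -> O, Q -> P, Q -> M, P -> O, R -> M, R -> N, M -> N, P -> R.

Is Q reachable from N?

Explore from N.
Distance 1: reach O.
The search from N is exhausted; no directed path reaches Q.

No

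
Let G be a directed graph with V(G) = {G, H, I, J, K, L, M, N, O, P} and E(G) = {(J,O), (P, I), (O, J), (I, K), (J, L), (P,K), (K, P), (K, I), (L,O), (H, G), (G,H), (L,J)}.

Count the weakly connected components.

5

From G: component {G, H}.
From I: component {I, K, P}.
From J: component {J, L, O}.
From M: component {M}.
From N: component {N}.
That's 5 components.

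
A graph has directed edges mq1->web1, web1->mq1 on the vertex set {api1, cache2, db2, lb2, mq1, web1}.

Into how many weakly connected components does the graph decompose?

From api1: component {api1}.
From cache2: component {cache2}.
From db2: component {db2}.
From lb2: component {lb2}.
From mq1: component {mq1, web1}.
That's 5 components.

5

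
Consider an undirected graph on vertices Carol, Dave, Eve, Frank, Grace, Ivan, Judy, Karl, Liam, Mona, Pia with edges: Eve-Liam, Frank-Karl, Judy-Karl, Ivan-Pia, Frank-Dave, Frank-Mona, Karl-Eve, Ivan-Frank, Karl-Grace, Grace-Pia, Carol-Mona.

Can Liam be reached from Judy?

Explore from Judy.
Distance 1: reach Karl.
Distance 2: reach Eve, Frank, Grace.
Distance 3: reach Dave, Ivan, Liam, Mona, Pia.
Found Liam.

Yes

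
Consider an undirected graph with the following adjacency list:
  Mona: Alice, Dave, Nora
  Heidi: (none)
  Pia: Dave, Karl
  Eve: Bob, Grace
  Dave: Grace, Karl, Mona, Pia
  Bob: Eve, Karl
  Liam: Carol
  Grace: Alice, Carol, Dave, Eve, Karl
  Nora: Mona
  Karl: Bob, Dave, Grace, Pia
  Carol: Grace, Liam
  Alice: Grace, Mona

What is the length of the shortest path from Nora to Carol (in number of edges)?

Distance 0: Nora.
Distance 1: Mona.
Distance 2: Alice, Dave.
Distance 3: Grace, Karl, Pia.
Distance 4: Bob, Carol, Eve — contains Carol.

4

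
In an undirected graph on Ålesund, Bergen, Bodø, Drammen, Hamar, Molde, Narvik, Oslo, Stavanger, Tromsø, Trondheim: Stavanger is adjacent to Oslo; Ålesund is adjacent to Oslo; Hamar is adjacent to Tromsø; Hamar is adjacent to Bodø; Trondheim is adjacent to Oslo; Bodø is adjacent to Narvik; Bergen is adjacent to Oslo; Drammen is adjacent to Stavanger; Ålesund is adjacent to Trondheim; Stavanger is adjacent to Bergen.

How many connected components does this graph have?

3

From Ålesund: component {Ålesund, Bergen, Drammen, Oslo, Stavanger, Trondheim}.
From Bodø: component {Bodø, Hamar, Narvik, Tromsø}.
From Molde: component {Molde}.
That's 3 components.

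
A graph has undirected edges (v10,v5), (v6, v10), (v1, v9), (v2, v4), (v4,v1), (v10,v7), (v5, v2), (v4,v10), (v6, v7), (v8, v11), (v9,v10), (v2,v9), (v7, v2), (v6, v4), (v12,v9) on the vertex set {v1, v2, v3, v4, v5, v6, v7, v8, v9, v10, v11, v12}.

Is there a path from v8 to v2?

No

Explore from v8.
Distance 1: reach v11.
The search is exhausted without reaching v2; it lies in a different component.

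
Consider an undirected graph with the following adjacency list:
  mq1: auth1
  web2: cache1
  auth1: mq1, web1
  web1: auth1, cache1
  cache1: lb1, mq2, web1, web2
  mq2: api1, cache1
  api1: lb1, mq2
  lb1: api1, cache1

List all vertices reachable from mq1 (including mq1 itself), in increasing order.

api1, auth1, cache1, lb1, mq1, mq2, web1, web2

Start at mq1.
Its neighbours: auth1.
Then their neighbours: web1.
Then next layer: cache1.
Then next layer: lb1, mq2, web2.
Then next layer: api1.
Every vertex is now reached.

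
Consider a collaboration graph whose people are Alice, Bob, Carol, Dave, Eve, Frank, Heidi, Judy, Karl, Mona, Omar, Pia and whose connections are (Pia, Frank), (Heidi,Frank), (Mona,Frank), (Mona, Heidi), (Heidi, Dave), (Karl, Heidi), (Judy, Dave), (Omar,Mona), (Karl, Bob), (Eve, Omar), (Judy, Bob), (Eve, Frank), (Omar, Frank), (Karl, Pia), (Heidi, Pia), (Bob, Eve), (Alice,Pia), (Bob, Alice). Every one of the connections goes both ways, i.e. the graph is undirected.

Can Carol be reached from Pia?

No

Explore from Pia.
Distance 1: reach Alice, Frank, Heidi, Karl.
Distance 2: reach Bob, Dave, Eve, Mona, Omar.
Distance 3: reach Judy.
The search is exhausted without reaching Carol; it lies in a different component.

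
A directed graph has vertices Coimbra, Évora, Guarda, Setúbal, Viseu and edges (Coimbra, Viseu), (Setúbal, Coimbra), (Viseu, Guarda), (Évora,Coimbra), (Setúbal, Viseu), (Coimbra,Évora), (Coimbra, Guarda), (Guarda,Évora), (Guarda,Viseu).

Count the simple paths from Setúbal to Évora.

Setúbal→Coimbra→Évora
Setúbal→Coimbra→Guarda→Évora
Setúbal→Coimbra→Viseu→Guarda→Évora
Setúbal→Viseu→Guarda→Évora

4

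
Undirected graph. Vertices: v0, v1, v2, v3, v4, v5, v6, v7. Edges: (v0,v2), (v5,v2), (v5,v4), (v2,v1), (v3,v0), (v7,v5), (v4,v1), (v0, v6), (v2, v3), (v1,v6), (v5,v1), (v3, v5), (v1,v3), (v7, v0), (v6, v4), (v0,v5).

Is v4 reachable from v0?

Explore from v0.
Distance 1: reach v2, v3, v5, v6, v7.
Distance 2: reach v1, v4.
Found v4.

Yes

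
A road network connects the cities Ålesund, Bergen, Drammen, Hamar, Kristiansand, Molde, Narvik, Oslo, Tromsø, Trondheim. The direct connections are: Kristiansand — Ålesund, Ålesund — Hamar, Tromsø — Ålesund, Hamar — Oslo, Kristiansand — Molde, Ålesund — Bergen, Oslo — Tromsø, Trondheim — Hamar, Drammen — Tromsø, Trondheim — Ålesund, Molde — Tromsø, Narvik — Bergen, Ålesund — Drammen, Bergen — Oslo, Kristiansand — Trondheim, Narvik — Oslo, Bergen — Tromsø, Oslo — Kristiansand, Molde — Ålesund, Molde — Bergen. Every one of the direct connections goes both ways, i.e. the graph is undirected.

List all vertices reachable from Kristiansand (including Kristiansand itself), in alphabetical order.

Start at Kristiansand.
Its neighbours: Ålesund, Molde, Oslo, Trondheim.
Then their neighbours: Bergen, Drammen, Hamar, Narvik, Tromsø.
Every vertex is now reached.

Ålesund, Bergen, Drammen, Hamar, Kristiansand, Molde, Narvik, Oslo, Tromsø, Trondheim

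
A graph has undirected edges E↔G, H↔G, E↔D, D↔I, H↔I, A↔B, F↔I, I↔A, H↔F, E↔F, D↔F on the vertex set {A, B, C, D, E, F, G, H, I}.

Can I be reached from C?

No

C has no edges, so nothing is reachable from it.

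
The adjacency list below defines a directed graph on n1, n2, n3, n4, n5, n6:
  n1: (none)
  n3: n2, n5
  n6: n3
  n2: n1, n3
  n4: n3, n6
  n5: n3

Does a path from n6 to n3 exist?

Yes

Explore from n6.
Distance 1: reach n3.
Found n3.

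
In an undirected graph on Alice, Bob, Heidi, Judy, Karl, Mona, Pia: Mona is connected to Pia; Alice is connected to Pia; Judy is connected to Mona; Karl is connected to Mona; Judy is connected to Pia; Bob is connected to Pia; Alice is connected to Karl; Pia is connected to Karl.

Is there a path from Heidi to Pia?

Heidi has no edges, so nothing is reachable from it.

No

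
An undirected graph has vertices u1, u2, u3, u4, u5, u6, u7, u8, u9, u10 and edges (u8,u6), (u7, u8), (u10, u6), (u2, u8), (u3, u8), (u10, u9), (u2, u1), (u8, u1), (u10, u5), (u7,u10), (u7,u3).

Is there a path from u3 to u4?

No

Explore from u3.
Distance 1: reach u7, u8.
Distance 2: reach u1, u2, u6, u10.
Distance 3: reach u5, u9.
The search is exhausted without reaching u4; it lies in a different component.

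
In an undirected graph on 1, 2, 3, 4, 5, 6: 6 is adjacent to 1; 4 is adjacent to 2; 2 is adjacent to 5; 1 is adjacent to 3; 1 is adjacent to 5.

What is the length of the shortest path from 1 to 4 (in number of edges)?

Distance 0: 1.
Distance 1: 3, 5, 6.
Distance 2: 2.
Distance 3: 4 — contains 4.

3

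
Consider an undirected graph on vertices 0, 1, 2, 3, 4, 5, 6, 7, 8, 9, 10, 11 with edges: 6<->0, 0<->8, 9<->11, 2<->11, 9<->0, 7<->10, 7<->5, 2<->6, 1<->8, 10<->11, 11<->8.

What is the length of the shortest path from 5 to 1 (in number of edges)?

5

Distance 0: 5.
Distance 1: 7.
Distance 2: 10.
Distance 3: 11.
Distance 4: 2, 8, 9.
Distance 5: 0, 1, 6 — contains 1.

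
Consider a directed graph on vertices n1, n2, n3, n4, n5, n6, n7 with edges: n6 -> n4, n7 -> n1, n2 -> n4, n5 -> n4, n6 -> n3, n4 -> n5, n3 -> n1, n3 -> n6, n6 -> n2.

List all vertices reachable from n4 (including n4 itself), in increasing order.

n4, n5

Start at n4.
Its neighbours: n5.
Nothing further is reachable.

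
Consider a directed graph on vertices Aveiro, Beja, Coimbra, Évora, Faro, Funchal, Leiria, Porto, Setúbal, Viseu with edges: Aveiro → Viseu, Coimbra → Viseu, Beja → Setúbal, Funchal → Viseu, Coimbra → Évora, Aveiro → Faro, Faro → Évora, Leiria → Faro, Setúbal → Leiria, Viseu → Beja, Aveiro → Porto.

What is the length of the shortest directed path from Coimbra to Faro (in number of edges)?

Distance 0: Coimbra.
Distance 1: Évora, Viseu.
Distance 2: Beja.
Distance 3: Setúbal.
Distance 4: Leiria.
Distance 5: Faro — contains Faro.

5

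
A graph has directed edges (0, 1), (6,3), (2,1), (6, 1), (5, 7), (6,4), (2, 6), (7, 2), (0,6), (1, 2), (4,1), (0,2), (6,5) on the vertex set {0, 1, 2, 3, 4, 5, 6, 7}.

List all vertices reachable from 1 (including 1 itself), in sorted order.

Start at 1.
Its neighbours: 2.
Then their neighbours: 6.
Then next layer: 3, 4, 5.
Then next layer: 7.
Nothing further is reachable.

1, 2, 3, 4, 5, 6, 7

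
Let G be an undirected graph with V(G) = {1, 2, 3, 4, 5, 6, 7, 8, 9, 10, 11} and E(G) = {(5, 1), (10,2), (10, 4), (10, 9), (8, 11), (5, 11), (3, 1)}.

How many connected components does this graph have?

From 1: component {1, 3, 5, 8, 11}.
From 2: component {2, 4, 9, 10}.
From 6: component {6}.
From 7: component {7}.
That's 4 components.

4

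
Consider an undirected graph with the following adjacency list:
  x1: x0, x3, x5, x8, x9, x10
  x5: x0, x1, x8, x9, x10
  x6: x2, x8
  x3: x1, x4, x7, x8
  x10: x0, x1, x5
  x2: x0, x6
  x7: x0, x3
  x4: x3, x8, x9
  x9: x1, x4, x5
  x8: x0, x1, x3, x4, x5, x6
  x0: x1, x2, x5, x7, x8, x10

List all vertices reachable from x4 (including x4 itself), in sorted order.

Start at x4.
Its neighbours: x3, x8, x9.
Then their neighbours: x0, x1, x5, x6, x7.
Then next layer: x2, x10.
Every vertex is now reached.

x0, x1, x2, x3, x4, x5, x6, x7, x8, x9, x10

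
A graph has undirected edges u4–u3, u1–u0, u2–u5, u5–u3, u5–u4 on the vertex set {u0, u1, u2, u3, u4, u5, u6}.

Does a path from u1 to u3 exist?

No

Explore from u1.
Distance 1: reach u0.
The search is exhausted without reaching u3; it lies in a different component.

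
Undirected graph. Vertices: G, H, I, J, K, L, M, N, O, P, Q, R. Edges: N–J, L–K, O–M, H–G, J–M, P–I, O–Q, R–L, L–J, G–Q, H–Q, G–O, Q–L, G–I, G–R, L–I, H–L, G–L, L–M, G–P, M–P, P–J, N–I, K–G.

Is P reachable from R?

Yes

Explore from R.
Distance 1: reach G, L.
Distance 2: reach H, I, J, K, M, O, P, Q.
Found P.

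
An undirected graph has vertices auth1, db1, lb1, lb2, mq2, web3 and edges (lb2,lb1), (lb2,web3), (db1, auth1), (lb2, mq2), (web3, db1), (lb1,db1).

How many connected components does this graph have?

1

From auth1: component {auth1, db1, lb1, lb2, mq2, web3}.
That's 1 component.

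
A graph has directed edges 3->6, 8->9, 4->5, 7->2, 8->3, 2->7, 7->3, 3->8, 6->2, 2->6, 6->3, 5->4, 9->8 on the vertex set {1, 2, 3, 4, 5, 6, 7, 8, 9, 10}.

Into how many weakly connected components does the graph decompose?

From 1: component {1}.
From 2: component {2, 3, 6, 7, 8, 9}.
From 4: component {4, 5}.
From 10: component {10}.
That's 4 components.

4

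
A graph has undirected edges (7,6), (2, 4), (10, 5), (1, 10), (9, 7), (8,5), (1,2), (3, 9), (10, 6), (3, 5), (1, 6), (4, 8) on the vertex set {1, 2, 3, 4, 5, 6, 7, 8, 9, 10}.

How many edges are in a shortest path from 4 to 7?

Distance 0: 4.
Distance 1: 2, 8.
Distance 2: 1, 5.
Distance 3: 3, 6, 10.
Distance 4: 7, 9 — contains 7.

4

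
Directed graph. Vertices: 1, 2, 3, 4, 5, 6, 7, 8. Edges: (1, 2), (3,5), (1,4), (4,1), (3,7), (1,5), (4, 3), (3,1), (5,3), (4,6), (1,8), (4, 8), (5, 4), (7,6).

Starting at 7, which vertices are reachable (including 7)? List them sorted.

6, 7

Start at 7.
Its neighbours: 6.
Nothing further is reachable.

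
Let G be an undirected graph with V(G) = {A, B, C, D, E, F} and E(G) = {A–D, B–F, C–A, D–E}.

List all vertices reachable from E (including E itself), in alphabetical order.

Start at E.
Its neighbours: D.
Then their neighbours: A.
Then next layer: C.
Nothing further is reachable.

A, C, D, E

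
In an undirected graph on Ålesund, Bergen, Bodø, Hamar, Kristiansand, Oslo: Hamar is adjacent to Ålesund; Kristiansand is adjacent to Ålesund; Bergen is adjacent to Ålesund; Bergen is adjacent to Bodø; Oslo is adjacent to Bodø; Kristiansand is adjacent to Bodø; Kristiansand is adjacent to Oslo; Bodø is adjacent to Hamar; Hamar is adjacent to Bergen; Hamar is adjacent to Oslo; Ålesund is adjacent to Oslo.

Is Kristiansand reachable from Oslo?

Yes

Explore from Oslo.
Distance 1: reach Ålesund, Bodø, Hamar, Kristiansand.
Found Kristiansand.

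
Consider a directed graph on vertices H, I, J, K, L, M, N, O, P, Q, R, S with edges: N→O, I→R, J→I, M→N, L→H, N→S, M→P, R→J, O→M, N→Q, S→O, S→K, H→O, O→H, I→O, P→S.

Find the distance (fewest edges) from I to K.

Distance 0: I.
Distance 1: O, R.
Distance 2: H, J, M.
Distance 3: N, P.
Distance 4: Q, S.
Distance 5: K — contains K.

5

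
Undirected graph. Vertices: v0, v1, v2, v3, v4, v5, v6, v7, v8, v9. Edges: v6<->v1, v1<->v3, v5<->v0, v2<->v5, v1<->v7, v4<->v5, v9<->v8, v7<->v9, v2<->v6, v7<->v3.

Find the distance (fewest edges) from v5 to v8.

Distance 0: v5.
Distance 1: v0, v2, v4.
Distance 2: v6.
Distance 3: v1.
Distance 4: v3, v7.
Distance 5: v9.
Distance 6: v8 — contains v8.

6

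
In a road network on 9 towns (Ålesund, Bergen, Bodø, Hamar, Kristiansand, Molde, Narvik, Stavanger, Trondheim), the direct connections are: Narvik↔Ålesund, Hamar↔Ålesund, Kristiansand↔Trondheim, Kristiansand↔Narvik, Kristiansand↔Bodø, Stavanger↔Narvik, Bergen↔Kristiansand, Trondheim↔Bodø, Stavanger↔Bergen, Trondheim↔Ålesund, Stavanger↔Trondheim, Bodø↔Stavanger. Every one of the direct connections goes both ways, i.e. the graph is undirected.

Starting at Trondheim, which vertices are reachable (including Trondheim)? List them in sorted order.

Ålesund, Bergen, Bodø, Hamar, Kristiansand, Narvik, Stavanger, Trondheim

Start at Trondheim.
Its neighbours: Ålesund, Bodø, Kristiansand, Stavanger.
Then their neighbours: Bergen, Hamar, Narvik.
Nothing further is reachable.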